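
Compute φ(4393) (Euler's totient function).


4393 = 23 × 191
Prime factors: 23, 191
φ(4393) = 4393 × (1-1/23) × (1-1/191)
= 4393 × 22/23 × 190/191 = 4180

φ(4393) = 4180


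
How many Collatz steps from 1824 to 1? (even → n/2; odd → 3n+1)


1824 → 912 → 456 → 228 → 114 → 57 → 172 → 86 → 43 → 130 → 65 → 196 → 98 → 49 → 148 → 74 → 37 → 112 → 56 → 28 → 14 → 7 → 22 → 11 → 34 → 17 → 52 → 26 → 13 → 40 → 20 → 10 → 5 → 16 → 8 → 4 → 2 → 1
Total steps = 37

37 steps


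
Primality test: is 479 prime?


Check divisors up to sqrt(479) = 21.8861
No divisors found.
479 is prime.

Yes, 479 is prime


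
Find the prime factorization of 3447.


3447 / 3 = 1149
1149 / 3 = 383
383 / 383 = 1
3447 = 3^2 × 383


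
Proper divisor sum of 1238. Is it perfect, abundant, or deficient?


Proper divisors: 1, 2, 619
Sum = 1 + 2 + 619 = 622
622 < 1238 → deficient

s(1238) = 622 (deficient)


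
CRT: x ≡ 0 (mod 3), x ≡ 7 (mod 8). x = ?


M = 3*8 = 24
M1 = M/3 = 8, M2 = M/8 = 3
M1^(-1) mod 3 = 2, M2^(-1) mod 8 = 3
x = 0*8*2 + 7*3*3 = 63
63 mod 24 = 15
Check: 15 mod 3 = 0 ✓, 15 mod 8 = 7 ✓

x ≡ 15 (mod 24)


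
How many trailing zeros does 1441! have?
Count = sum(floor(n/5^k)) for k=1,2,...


floor(1441/5) = 288
floor(1441/25) = 57
floor(1441/125) = 11
floor(1441/625) = 2
Total = 358

358 trailing zeros


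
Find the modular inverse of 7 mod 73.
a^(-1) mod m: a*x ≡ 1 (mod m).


Use the extended Euclidean algorithm on (73, 7); each row r = 73*s + 7*t:
r=73, s=1, t=0
r=7, s=0, t=1
q=10: r=3, s=1, t=-10   [73*(1) + 7*(-10) = 3]
q=2: r=1, s=-2, t=21   [73*(-2) + 7*(21) = 1]
q=3: r=0, s=7, t=-73   [73*(7) + 7*(-73) = 0]
GCD = 1 with t = 21, so 7*(21) ≡ 1 (mod 73)
Inverse = 21 mod 73 = 21
Check: 7 * 21 = 147 ≡ 1 (mod 73)

7^(-1) ≡ 21 (mod 73)


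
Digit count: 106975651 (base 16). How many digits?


106975651 in base 16 = 66051A3
Number of digits = 7

7 digits (base 16)


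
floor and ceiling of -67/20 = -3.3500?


-67/20 = -3.3500
floor = -4
ceil = -3

floor = -4, ceil = -3


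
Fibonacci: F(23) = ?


Sequence: 1, 1, 2, 3, 5, 8, 13, 21, 34, 55, 89, 144, 233, 377, 610, 987, 1597, 2584, 4181, 6765, 10946, 17711, 28657
F(23) = 28657


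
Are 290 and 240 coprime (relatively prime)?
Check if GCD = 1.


Euclidean algorithm:
290 = 1 * 240 + 50
240 = 4 * 50 + 40
50 = 1 * 40 + 10
40 = 4 * 10 + 0
GCD(290, 240) = 10

No, not coprime (GCD = 10)


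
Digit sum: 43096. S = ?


4 + 3 + 0 + 9 + 6 = 22


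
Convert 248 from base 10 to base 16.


248 (base 10) = 248 (decimal)
248 (decimal) = F8 (base 16)


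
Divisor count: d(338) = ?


338 = 2^1 × 13^2
d(338) = (1+1) × (2+1) = 6

6 divisors


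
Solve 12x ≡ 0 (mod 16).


GCD(12, 16) = 4 divides 0
Divide: 3x ≡ 0 (mod 4)
x ≡ 0 (mod 4)


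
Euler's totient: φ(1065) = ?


1065 = 3 × 5 × 71
Prime factors: 3, 5, 71
φ(1065) = 1065 × (1-1/3) × (1-1/5) × (1-1/71)
= 1065 × 2/3 × 4/5 × 70/71 = 560

φ(1065) = 560


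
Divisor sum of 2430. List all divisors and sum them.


Divisors of 2430: 1, 2, 3, 5, 6, 9, 10, 15, 18, 27, 30, 45, 54, 81, 90, 135, 162, 243, 270, 405, 486, 810, 1215, 2430
Sum = 1 + 2 + 3 + 5 + 6 + 9 + 10 + 15 + 18 + 27 + 30 + 45 + 54 + 81 + 90 + 135 + 162 + 243 + 270 + 405 + 486 + 810 + 1215 + 2430 = 6552

σ(2430) = 6552


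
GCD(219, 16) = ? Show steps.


219 = 13 * 16 + 11
16 = 1 * 11 + 5
11 = 2 * 5 + 1
5 = 5 * 1 + 0
GCD = 1


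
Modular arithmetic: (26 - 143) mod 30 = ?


26 - 143 = -117
-117 mod 30 = 3


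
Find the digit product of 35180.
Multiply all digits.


3 × 5 × 1 × 8 × 0 = 0


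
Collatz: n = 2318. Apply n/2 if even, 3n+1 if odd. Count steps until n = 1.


2318 → 1159 → 3478 → 1739 → 5218 → 2609 → 7828 → 3914 → 1957 → 5872 → 2936 → 1468 → 734 → 367 → 1102 → 551 → 1654 → 827 → 2482 → 1241 → 3724 → 1862 → 931 → 2794 → 1397 → 4192 → 2096 → 1048 → 524 → 262 → 131 → 394 → 197 → 592 → 296 → 148 → 74 → 37 → 112 → 56 → 28 → 14 → 7 → 22 → 11 → 34 → 17 → 52 → 26 → 13 → 40 → 20 → 10 → 5 → 16 → 8 → 4 → 2 → 1
Total steps = 58

58 steps


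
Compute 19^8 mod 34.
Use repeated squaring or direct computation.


19^1 mod 34 = 19
19^2 mod 34 = 21
19^3 mod 34 = 25
19^4 mod 34 = 33
19^5 mod 34 = 15
19^6 mod 34 = 13
19^7 mod 34 = 9
19^8 mod 34 = 1


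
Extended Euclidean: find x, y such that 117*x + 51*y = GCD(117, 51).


Tabular extended Euclidean (each row: r = 117*s + 51*t):
r=117, s=1, t=0
r=51, s=0, t=1
q=2: r=15, s=1, t=-2   [117*(1) + 51*(-2) = 15]
q=3: r=6, s=-3, t=7   [117*(-3) + 51*(7) = 6]
q=2: r=3, s=7, t=-16   [117*(7) + 51*(-16) = 3]
q=2: r=0, s=-17, t=39   [117*(-17) + 51*(39) = 0]
GCD = 3; from the row with r=3: x=7, y=-16
Check: 117*(7) + 51*(-16) = 819 - 816 = 3

GCD = 3, x = 7, y = -16


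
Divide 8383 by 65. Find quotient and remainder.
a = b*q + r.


8383 = 65 * 128 + 63
Check: 8320 + 63 = 8383

q = 128, r = 63


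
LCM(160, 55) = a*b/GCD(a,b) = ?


GCD(160, 55) = 5
LCM = 160*55/5 = 8800/5 = 1760

LCM = 1760


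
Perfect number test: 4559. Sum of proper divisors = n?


Proper divisors of 4559: 1, 47, 97
Sum = 1 + 47 + 97 = 145

No, 4559 is not perfect (145 ≠ 4559)


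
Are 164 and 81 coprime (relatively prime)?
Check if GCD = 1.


Euclidean algorithm:
164 = 2 * 81 + 2
81 = 40 * 2 + 1
2 = 2 * 1 + 0
GCD(164, 81) = 1

Yes, coprime (GCD = 1)


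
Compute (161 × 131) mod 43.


161 × 131 = 21091
21091 mod 43 = 21


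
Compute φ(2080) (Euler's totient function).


2080 = 2^5 × 5 × 13
Prime factors: 2, 5, 13
φ(2080) = 2080 × (1-1/2) × (1-1/5) × (1-1/13)
= 2080 × 1/2 × 4/5 × 12/13 = 768

φ(2080) = 768


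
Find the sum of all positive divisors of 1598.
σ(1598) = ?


Divisors of 1598: 1, 2, 17, 34, 47, 94, 799, 1598
Sum = 1 + 2 + 17 + 34 + 47 + 94 + 799 + 1598 = 2592

σ(1598) = 2592


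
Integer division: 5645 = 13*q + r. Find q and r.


5645 = 13 * 434 + 3
Check: 5642 + 3 = 5645

q = 434, r = 3


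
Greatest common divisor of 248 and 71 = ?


248 = 3 * 71 + 35
71 = 2 * 35 + 1
35 = 35 * 1 + 0
GCD = 1


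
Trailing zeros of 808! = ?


floor(808/5) = 161
floor(808/25) = 32
floor(808/125) = 6
floor(808/625) = 1
Total = 200

200 trailing zeros


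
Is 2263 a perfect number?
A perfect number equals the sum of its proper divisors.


Proper divisors of 2263: 1, 31, 73
Sum = 1 + 31 + 73 = 105

No, 2263 is not perfect (105 ≠ 2263)


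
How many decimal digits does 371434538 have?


371434538 has 9 digits in base 10
floor(log10(371434538)) + 1 = floor(8.5699) + 1 = 9

9 digits (base 10)


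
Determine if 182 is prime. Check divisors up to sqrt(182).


182 / 2 = 91 (exact division)
182 is NOT prime.

No, 182 is not prime


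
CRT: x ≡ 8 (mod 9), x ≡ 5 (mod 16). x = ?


M = 9*16 = 144
M1 = M/9 = 16, M2 = M/16 = 9
M1^(-1) mod 9 = 4, M2^(-1) mod 16 = 9
x = 8*16*4 + 5*9*9 = 917
917 mod 144 = 53
Check: 53 mod 9 = 8 ✓, 53 mod 16 = 5 ✓

x ≡ 53 (mod 144)


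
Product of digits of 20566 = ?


2 × 0 × 5 × 6 × 6 = 0


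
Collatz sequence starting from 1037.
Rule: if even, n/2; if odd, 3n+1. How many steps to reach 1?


1037 → 3112 → 1556 → 778 → 389 → 1168 → 584 → 292 → 146 → 73 → 220 → 110 → 55 → 166 → 83 → 250 → 125 → 376 → 188 → 94 → 47 → 142 → 71 → 214 → 107 → 322 → 161 → 484 → 242 → 121 → 364 → 182 → 91 → 274 → 137 → 412 → 206 → 103 → 310 → 155 → 466 → 233 → 700 → 350 → 175 → 526 → 263 → 790 → 395 → 1186 → 593 → 1780 → 890 → 445 → 1336 → 668 → 334 → 167 → 502 → 251 → 754 → 377 → 1132 → 566 → 283 → 850 → 425 → 1276 → 638 → 319 → 958 → 479 → 1438 → 719 → 2158 → 1079 → 3238 → 1619 → 4858 → 2429 → 7288 → 3644 → 1822 → 911 → 2734 → 1367 → 4102 → 2051 → 6154 → 3077 → 9232 → 4616 → 2308 → 1154 → 577 → 1732 → 866 → 433 → 1300 → 650 → 325 → 976 → 488 → 244 → 122 → 61 → 184 → 92 → 46 → 23 → 70 → 35 → 106 → 53 → 160 → 80 → 40 → 20 → 10 → 5 → 16 → 8 → 4 → 2 → 1
Total steps = 124

124 steps


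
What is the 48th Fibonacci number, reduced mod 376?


F(k) mod 376 for k=1..48:
1, 1, 2, 3, 5, 8, 13, 21, 34, 55, 89, 144, 233, 1, 234, 235, 93, 328, 45, 373, 42, 39, 81, 120, 201, 321, 146, 91, 237, 328, 189, 141, 330, 95, 49, 144, 193, 337, 154, 115, 269, 8, 277, 285, 186, 95, 281, 0
F(48) mod 376 = 0


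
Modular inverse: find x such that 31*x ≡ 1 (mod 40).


Use the extended Euclidean algorithm on (40, 31); each row r = 40*s + 31*t:
r=40, s=1, t=0
r=31, s=0, t=1
q=1: r=9, s=1, t=-1   [40*(1) + 31*(-1) = 9]
q=3: r=4, s=-3, t=4   [40*(-3) + 31*(4) = 4]
q=2: r=1, s=7, t=-9   [40*(7) + 31*(-9) = 1]
q=4: r=0, s=-31, t=40   [40*(-31) + 31*(40) = 0]
GCD = 1 with t = -9, so 31*(-9) ≡ 1 (mod 40)
Inverse = -9 mod 40 = 31
Check: 31 * 31 = 961 ≡ 1 (mod 40)

31^(-1) ≡ 31 (mod 40)


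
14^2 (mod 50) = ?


14^1 mod 50 = 14
14^2 mod 50 = 46


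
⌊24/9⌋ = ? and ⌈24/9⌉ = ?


24/9 = 2.6667
floor = 2
ceil = 3

floor = 2, ceil = 3


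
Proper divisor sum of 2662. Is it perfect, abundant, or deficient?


Proper divisors: 1, 2, 11, 22, 121, 242, 1331
Sum = 1 + 2 + 11 + 22 + 121 + 242 + 1331 = 1730
1730 < 2662 → deficient

s(2662) = 1730 (deficient)


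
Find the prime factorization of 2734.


2734 / 2 = 1367
1367 / 1367 = 1
2734 = 2 × 1367


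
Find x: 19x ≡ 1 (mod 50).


GCD(19, 50) = 1, unique solution
a^(-1) mod 50 = 29
x = 29 * 1 mod 50 = 29

x ≡ 29 (mod 50)


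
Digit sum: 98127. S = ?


9 + 8 + 1 + 2 + 7 = 27


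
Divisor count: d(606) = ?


606 = 2^1 × 3^1 × 101^1
d(606) = (1+1) × (1+1) × (1+1) = 8

8 divisors


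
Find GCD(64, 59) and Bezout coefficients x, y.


Tabular extended Euclidean (each row: r = 64*s + 59*t):
r=64, s=1, t=0
r=59, s=0, t=1
q=1: r=5, s=1, t=-1   [64*(1) + 59*(-1) = 5]
q=11: r=4, s=-11, t=12   [64*(-11) + 59*(12) = 4]
q=1: r=1, s=12, t=-13   [64*(12) + 59*(-13) = 1]
q=4: r=0, s=-59, t=64   [64*(-59) + 59*(64) = 0]
GCD = 1; from the row with r=1: x=12, y=-13
Check: 64*(12) + 59*(-13) = 768 - 767 = 1

GCD = 1, x = 12, y = -13


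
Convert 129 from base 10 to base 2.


129 (base 10) = 129 (decimal)
129 (decimal) = 10000001 (base 2)


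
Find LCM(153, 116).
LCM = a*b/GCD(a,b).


GCD(153, 116) = 1
LCM = 153*116/1 = 17748/1 = 17748

LCM = 17748


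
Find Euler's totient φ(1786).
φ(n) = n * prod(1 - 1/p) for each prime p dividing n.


1786 = 2 × 19 × 47
Prime factors: 2, 19, 47
φ(1786) = 1786 × (1-1/2) × (1-1/19) × (1-1/47)
= 1786 × 1/2 × 18/19 × 46/47 = 828

φ(1786) = 828


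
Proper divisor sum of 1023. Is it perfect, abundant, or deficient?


Proper divisors: 1, 3, 11, 31, 33, 93, 341
Sum = 1 + 3 + 11 + 31 + 33 + 93 + 341 = 513
513 < 1023 → deficient

s(1023) = 513 (deficient)


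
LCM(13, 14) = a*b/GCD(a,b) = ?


GCD(13, 14) = 1
LCM = 13*14/1 = 182/1 = 182

LCM = 182


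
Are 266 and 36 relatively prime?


Euclidean algorithm:
266 = 7 * 36 + 14
36 = 2 * 14 + 8
14 = 1 * 8 + 6
8 = 1 * 6 + 2
6 = 3 * 2 + 0
GCD(266, 36) = 2

No, not coprime (GCD = 2)


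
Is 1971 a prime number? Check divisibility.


1971 / 3 = 657 (exact division)
1971 is NOT prime.

No, 1971 is not prime


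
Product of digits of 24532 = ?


2 × 4 × 5 × 3 × 2 = 240


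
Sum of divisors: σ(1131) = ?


Divisors of 1131: 1, 3, 13, 29, 39, 87, 377, 1131
Sum = 1 + 3 + 13 + 29 + 39 + 87 + 377 + 1131 = 1680

σ(1131) = 1680


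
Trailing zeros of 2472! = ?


floor(2472/5) = 494
floor(2472/25) = 98
floor(2472/125) = 19
floor(2472/625) = 3
Total = 614

614 trailing zeros


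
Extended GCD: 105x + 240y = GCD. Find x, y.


Tabular extended Euclidean (each row: r = 105*s + 240*t):
r=105, s=1, t=0
r=240, s=0, t=1
q=0: r=105, s=1, t=0   [105*(1) + 240*(0) = 105]
q=2: r=30, s=-2, t=1   [105*(-2) + 240*(1) = 30]
q=3: r=15, s=7, t=-3   [105*(7) + 240*(-3) = 15]
q=2: r=0, s=-16, t=7   [105*(-16) + 240*(7) = 0]
GCD = 15; from the row with r=15: x=7, y=-3
Check: 105*(7) + 240*(-3) = 735 - 720 = 15

GCD = 15, x = 7, y = -3


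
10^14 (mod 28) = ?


10^1 mod 28 = 10
10^2 mod 28 = 16
10^3 mod 28 = 20
10^4 mod 28 = 4
10^5 mod 28 = 12
10^6 mod 28 = 8
10^7 mod 28 = 24
10^8 mod 28 = 16
10^9 mod 28 = 20
10^10 mod 28 = 4
10^11 mod 28 = 12
10^12 mod 28 = 8
10^13 mod 28 = 24
10^14 mod 28 = 16


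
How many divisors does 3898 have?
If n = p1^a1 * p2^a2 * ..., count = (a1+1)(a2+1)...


3898 = 2^1 × 1949^1
d(3898) = (1+1) × (1+1) = 4

4 divisors


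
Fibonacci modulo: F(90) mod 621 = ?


F(k) mod 621 for k=1..90:
1, 1, 2, 3, 5, 8, 13, 21, 34, 55, 89, 144, 233, 377, 610, 366, 355, 100, 455, 555, 389, 323, 91, 414, 505, 298, 182, 480, 41, 521, 562, 462, 403, 244, 26, 270, 296, 566, 241, 186, 427, 613, 419, 411, 209, 620, 208, 207, 415, 1, 416, 417, 212, 8, 220, 228, 448, 55, 503, 558, 440, 377, 196, 573, 148, 100, 248, 348, 596, 323, 298, 0, 298, 298, 596, 273, 248, 521, 148, 48, 196, 244, 440, 63, 503, 566, 448, 393, 220, 613
F(90) mod 621 = 613


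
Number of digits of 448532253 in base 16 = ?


448532253 in base 16 = 1ABC0F1D
Number of digits = 8

8 digits (base 16)


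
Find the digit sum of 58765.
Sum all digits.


5 + 8 + 7 + 6 + 5 = 31


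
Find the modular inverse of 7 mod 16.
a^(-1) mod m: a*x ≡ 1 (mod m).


Use the extended Euclidean algorithm on (16, 7); each row r = 16*s + 7*t:
r=16, s=1, t=0
r=7, s=0, t=1
q=2: r=2, s=1, t=-2   [16*(1) + 7*(-2) = 2]
q=3: r=1, s=-3, t=7   [16*(-3) + 7*(7) = 1]
q=2: r=0, s=7, t=-16   [16*(7) + 7*(-16) = 0]
GCD = 1 with t = 7, so 7*(7) ≡ 1 (mod 16)
Inverse = 7 mod 16 = 7
Check: 7 * 7 = 49 ≡ 1 (mod 16)

7^(-1) ≡ 7 (mod 16)


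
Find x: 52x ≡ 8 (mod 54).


GCD(52, 54) = 2 divides 8
Divide: 26x ≡ 4 (mod 27)
x ≡ 23 (mod 27)


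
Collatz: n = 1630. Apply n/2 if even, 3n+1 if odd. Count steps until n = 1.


1630 → 815 → 2446 → 1223 → 3670 → 1835 → 5506 → 2753 → 8260 → 4130 → 2065 → 6196 → 3098 → 1549 → 4648 → 2324 → 1162 → 581 → 1744 → 872 → 436 → 218 → 109 → 328 → 164 → 82 → 41 → 124 → 62 → 31 → 94 → 47 → 142 → 71 → 214 → 107 → 322 → 161 → 484 → 242 → 121 → 364 → 182 → 91 → 274 → 137 → 412 → 206 → 103 → 310 → 155 → 466 → 233 → 700 → 350 → 175 → 526 → 263 → 790 → 395 → 1186 → 593 → 1780 → 890 → 445 → 1336 → 668 → 334 → 167 → 502 → 251 → 754 → 377 → 1132 → 566 → 283 → 850 → 425 → 1276 → 638 → 319 → 958 → 479 → 1438 → 719 → 2158 → 1079 → 3238 → 1619 → 4858 → 2429 → 7288 → 3644 → 1822 → 911 → 2734 → 1367 → 4102 → 2051 → 6154 → 3077 → 9232 → 4616 → 2308 → 1154 → 577 → 1732 → 866 → 433 → 1300 → 650 → 325 → 976 → 488 → 244 → 122 → 61 → 184 → 92 → 46 → 23 → 70 → 35 → 106 → 53 → 160 → 80 → 40 → 20 → 10 → 5 → 16 → 8 → 4 → 2 → 1
Total steps = 135

135 steps


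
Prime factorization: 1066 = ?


1066 / 2 = 533
533 / 13 = 41
41 / 41 = 1
1066 = 2 × 13 × 41


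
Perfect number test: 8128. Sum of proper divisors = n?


Proper divisors of 8128: 1, 2, 4, 8, 16, 32, 64, 127, 254, 508, 1016, 2032, 4064
Sum = 1 + 2 + 4 + 8 + 16 + 32 + 64 + 127 + 254 + 508 + 1016 + 2032 + 4064 = 8128

Yes, 8128 is perfect (8128 = 8128)


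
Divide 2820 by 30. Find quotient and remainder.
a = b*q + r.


2820 = 30 * 94 + 0
Check: 2820 + 0 = 2820

q = 94, r = 0


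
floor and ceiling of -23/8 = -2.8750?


-23/8 = -2.8750
floor = -3
ceil = -2

floor = -3, ceil = -2


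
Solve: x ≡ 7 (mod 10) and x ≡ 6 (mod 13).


M = 10*13 = 130
M1 = M/10 = 13, M2 = M/13 = 10
M1^(-1) mod 10 = 7, M2^(-1) mod 13 = 4
x = 7*13*7 + 6*10*4 = 877
877 mod 130 = 97
Check: 97 mod 10 = 7 ✓, 97 mod 13 = 6 ✓

x ≡ 97 (mod 130)


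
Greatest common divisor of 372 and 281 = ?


372 = 1 * 281 + 91
281 = 3 * 91 + 8
91 = 11 * 8 + 3
8 = 2 * 3 + 2
3 = 1 * 2 + 1
2 = 2 * 1 + 0
GCD = 1


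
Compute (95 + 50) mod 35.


95 + 50 = 145
145 mod 35 = 5


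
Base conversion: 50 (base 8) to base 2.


50 (base 8) = 40 (decimal)
40 (decimal) = 101000 (base 2)


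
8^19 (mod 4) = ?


8^1 mod 4 = 0
8^2 mod 4 = 0
8^3 mod 4 = 0
8^4 mod 4 = 0
8^5 mod 4 = 0
8^6 mod 4 = 0
8^7 mod 4 = 0
8^8 mod 4 = 0
8^9 mod 4 = 0
8^10 mod 4 = 0
8^11 mod 4 = 0
8^12 mod 4 = 0
8^13 mod 4 = 0
8^14 mod 4 = 0
8^15 mod 4 = 0
8^16 mod 4 = 0
8^17 mod 4 = 0
8^18 mod 4 = 0
8^19 mod 4 = 0


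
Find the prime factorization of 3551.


3551 / 53 = 67
67 / 67 = 1
3551 = 53 × 67


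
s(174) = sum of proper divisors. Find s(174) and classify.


Proper divisors: 1, 2, 3, 6, 29, 58, 87
Sum = 1 + 2 + 3 + 6 + 29 + 58 + 87 = 186
186 > 174 → abundant

s(174) = 186 (abundant)


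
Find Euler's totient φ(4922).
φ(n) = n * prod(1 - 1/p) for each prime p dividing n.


4922 = 2 × 23 × 107
Prime factors: 2, 23, 107
φ(4922) = 4922 × (1-1/2) × (1-1/23) × (1-1/107)
= 4922 × 1/2 × 22/23 × 106/107 = 2332

φ(4922) = 2332


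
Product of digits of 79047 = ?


7 × 9 × 0 × 4 × 7 = 0


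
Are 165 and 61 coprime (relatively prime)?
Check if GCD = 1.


Euclidean algorithm:
165 = 2 * 61 + 43
61 = 1 * 43 + 18
43 = 2 * 18 + 7
18 = 2 * 7 + 4
7 = 1 * 4 + 3
4 = 1 * 3 + 1
3 = 3 * 1 + 0
GCD(165, 61) = 1

Yes, coprime (GCD = 1)


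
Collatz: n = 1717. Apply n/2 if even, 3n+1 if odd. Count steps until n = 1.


1717 → 5152 → 2576 → 1288 → 644 → 322 → 161 → 484 → 242 → 121 → 364 → 182 → 91 → 274 → 137 → 412 → 206 → 103 → 310 → 155 → 466 → 233 → 700 → 350 → 175 → 526 → 263 → 790 → 395 → 1186 → 593 → 1780 → 890 → 445 → 1336 → 668 → 334 → 167 → 502 → 251 → 754 → 377 → 1132 → 566 → 283 → 850 → 425 → 1276 → 638 → 319 → 958 → 479 → 1438 → 719 → 2158 → 1079 → 3238 → 1619 → 4858 → 2429 → 7288 → 3644 → 1822 → 911 → 2734 → 1367 → 4102 → 2051 → 6154 → 3077 → 9232 → 4616 → 2308 → 1154 → 577 → 1732 → 866 → 433 → 1300 → 650 → 325 → 976 → 488 → 244 → 122 → 61 → 184 → 92 → 46 → 23 → 70 → 35 → 106 → 53 → 160 → 80 → 40 → 20 → 10 → 5 → 16 → 8 → 4 → 2 → 1
Total steps = 104

104 steps


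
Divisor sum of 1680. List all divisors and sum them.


Divisors of 1680: 1, 2, 3, 4, 5, 6, 7, 8, 10, 12, 14, 15, 16, 20, 21, 24, 28, 30, 35, 40, 42, 48, 56, 60, 70, 80, 84, 105, 112, 120, 140, 168, 210, 240, 280, 336, 420, 560, 840, 1680
Sum = 1 + 2 + 3 + 4 + 5 + 6 + 7 + 8 + 10 + 12 + 14 + 15 + 16 + 20 + 21 + 24 + 28 + 30 + 35 + 40 + 42 + 48 + 56 + 60 + 70 + 80 + 84 + 105 + 112 + 120 + 140 + 168 + 210 + 240 + 280 + 336 + 420 + 560 + 840 + 1680 = 5952

σ(1680) = 5952


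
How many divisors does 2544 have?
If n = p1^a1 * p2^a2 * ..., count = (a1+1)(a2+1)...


2544 = 2^4 × 3^1 × 53^1
d(2544) = (4+1) × (1+1) × (1+1) = 20

20 divisors


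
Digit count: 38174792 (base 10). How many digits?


38174792 has 8 digits in base 10
floor(log10(38174792)) + 1 = floor(7.5818) + 1 = 8

8 digits (base 10)


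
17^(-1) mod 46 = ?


Use the extended Euclidean algorithm on (46, 17); each row r = 46*s + 17*t:
r=46, s=1, t=0
r=17, s=0, t=1
q=2: r=12, s=1, t=-2   [46*(1) + 17*(-2) = 12]
q=1: r=5, s=-1, t=3   [46*(-1) + 17*(3) = 5]
q=2: r=2, s=3, t=-8   [46*(3) + 17*(-8) = 2]
q=2: r=1, s=-7, t=19   [46*(-7) + 17*(19) = 1]
q=2: r=0, s=17, t=-46   [46*(17) + 17*(-46) = 0]
GCD = 1 with t = 19, so 17*(19) ≡ 1 (mod 46)
Inverse = 19 mod 46 = 19
Check: 17 * 19 = 323 ≡ 1 (mod 46)

17^(-1) ≡ 19 (mod 46)


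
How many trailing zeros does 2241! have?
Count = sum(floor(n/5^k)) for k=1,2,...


floor(2241/5) = 448
floor(2241/25) = 89
floor(2241/125) = 17
floor(2241/625) = 3
Total = 557

557 trailing zeros


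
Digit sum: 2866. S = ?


2 + 8 + 6 + 6 = 22


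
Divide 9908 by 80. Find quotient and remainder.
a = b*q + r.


9908 = 80 * 123 + 68
Check: 9840 + 68 = 9908

q = 123, r = 68


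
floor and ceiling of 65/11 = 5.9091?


65/11 = 5.9091
floor = 5
ceil = 6

floor = 5, ceil = 6


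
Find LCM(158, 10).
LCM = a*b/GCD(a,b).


GCD(158, 10) = 2
LCM = 158*10/2 = 1580/2 = 790

LCM = 790


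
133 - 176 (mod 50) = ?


133 - 176 = -43
-43 mod 50 = 7


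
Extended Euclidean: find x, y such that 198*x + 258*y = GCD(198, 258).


Tabular extended Euclidean (each row: r = 198*s + 258*t):
r=198, s=1, t=0
r=258, s=0, t=1
q=0: r=198, s=1, t=0   [198*(1) + 258*(0) = 198]
q=1: r=60, s=-1, t=1   [198*(-1) + 258*(1) = 60]
q=3: r=18, s=4, t=-3   [198*(4) + 258*(-3) = 18]
q=3: r=6, s=-13, t=10   [198*(-13) + 258*(10) = 6]
q=3: r=0, s=43, t=-33   [198*(43) + 258*(-33) = 0]
GCD = 6; from the row with r=6: x=-13, y=10
Check: 198*(-13) + 258*(10) = -2574 + 2580 = 6

GCD = 6, x = -13, y = 10


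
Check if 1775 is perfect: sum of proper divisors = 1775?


Proper divisors of 1775: 1, 5, 25, 71, 355
Sum = 1 + 5 + 25 + 71 + 355 = 457

No, 1775 is not perfect (457 ≠ 1775)


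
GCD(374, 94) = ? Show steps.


374 = 3 * 94 + 92
94 = 1 * 92 + 2
92 = 46 * 2 + 0
GCD = 2


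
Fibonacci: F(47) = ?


Sequence: 1, 1, 2, 3, 5, 8, 13, 21, 34, 55, 89, 144, 233, 377, 610, 987, 1597, 2584, 4181, 6765, 10946, 17711, 28657, 46368, 75025, 121393, 196418, 317811, 514229, 832040, 1346269, 2178309, 3524578, 5702887, 9227465, 14930352, 24157817, 39088169, 63245986, 102334155, 165580141, 267914296, 433494437, 701408733, 1134903170, 1836311903, 2971215073
F(47) = 2971215073


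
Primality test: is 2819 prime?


Check divisors up to sqrt(2819) = 53.0943
No divisors found.
2819 is prime.

Yes, 2819 is prime


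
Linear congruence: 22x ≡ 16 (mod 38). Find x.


GCD(22, 38) = 2 divides 16
Divide: 11x ≡ 8 (mod 19)
x ≡ 18 (mod 19)


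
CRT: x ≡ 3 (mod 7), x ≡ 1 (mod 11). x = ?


M = 7*11 = 77
M1 = M/7 = 11, M2 = M/11 = 7
M1^(-1) mod 7 = 2, M2^(-1) mod 11 = 8
x = 3*11*2 + 1*7*8 = 122
122 mod 77 = 45
Check: 45 mod 7 = 3 ✓, 45 mod 11 = 1 ✓

x ≡ 45 (mod 77)


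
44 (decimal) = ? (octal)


44 (base 10) = 44 (decimal)
44 (decimal) = 54 (base 8)


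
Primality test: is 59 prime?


Check divisors up to sqrt(59) = 7.6811
No divisors found.
59 is prime.

Yes, 59 is prime


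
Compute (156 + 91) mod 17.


156 + 91 = 247
247 mod 17 = 9


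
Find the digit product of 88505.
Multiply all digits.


8 × 8 × 5 × 0 × 5 = 0


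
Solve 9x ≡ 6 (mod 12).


GCD(9, 12) = 3 divides 6
Divide: 3x ≡ 2 (mod 4)
x ≡ 2 (mod 4)


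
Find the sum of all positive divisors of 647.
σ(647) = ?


Divisors of 647: 1, 647
Sum = 1 + 647 = 648

σ(647) = 648


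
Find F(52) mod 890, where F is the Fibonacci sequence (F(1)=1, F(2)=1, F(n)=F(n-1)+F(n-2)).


F(k) mod 890 for k=1..52:
1, 1, 2, 3, 5, 8, 13, 21, 34, 55, 89, 144, 233, 377, 610, 97, 707, 804, 621, 535, 266, 801, 177, 88, 265, 353, 618, 81, 699, 780, 589, 479, 178, 657, 835, 602, 547, 259, 806, 175, 91, 266, 357, 623, 90, 713, 803, 626, 539, 275, 814, 199
F(52) mod 890 = 199


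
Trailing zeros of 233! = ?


floor(233/5) = 46
floor(233/25) = 9
floor(233/125) = 1
Total = 56

56 trailing zeros


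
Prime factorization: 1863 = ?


1863 / 3 = 621
621 / 3 = 207
207 / 3 = 69
69 / 3 = 23
23 / 23 = 1
1863 = 3^4 × 23


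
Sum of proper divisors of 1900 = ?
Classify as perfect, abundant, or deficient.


Proper divisors: 1, 2, 4, 5, 10, 19, 20, 25, 38, 50, 76, 95, 100, 190, 380, 475, 950
Sum = 1 + 2 + 4 + 5 + 10 + 19 + 20 + 25 + 38 + 50 + 76 + 95 + 100 + 190 + 380 + 475 + 950 = 2440
2440 > 1900 → abundant

s(1900) = 2440 (abundant)


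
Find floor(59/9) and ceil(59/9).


59/9 = 6.5556
floor = 6
ceil = 7

floor = 6, ceil = 7


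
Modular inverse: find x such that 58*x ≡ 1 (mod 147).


Use the extended Euclidean algorithm on (147, 58); each row r = 147*s + 58*t:
r=147, s=1, t=0
r=58, s=0, t=1
q=2: r=31, s=1, t=-2   [147*(1) + 58*(-2) = 31]
q=1: r=27, s=-1, t=3   [147*(-1) + 58*(3) = 27]
q=1: r=4, s=2, t=-5   [147*(2) + 58*(-5) = 4]
q=6: r=3, s=-13, t=33   [147*(-13) + 58*(33) = 3]
q=1: r=1, s=15, t=-38   [147*(15) + 58*(-38) = 1]
q=3: r=0, s=-58, t=147   [147*(-58) + 58*(147) = 0]
GCD = 1 with t = -38, so 58*(-38) ≡ 1 (mod 147)
Inverse = -38 mod 147 = 109
Check: 58 * 109 = 6322 ≡ 1 (mod 147)

58^(-1) ≡ 109 (mod 147)


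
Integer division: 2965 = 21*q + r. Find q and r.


2965 = 21 * 141 + 4
Check: 2961 + 4 = 2965

q = 141, r = 4


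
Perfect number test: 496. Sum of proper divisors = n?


Proper divisors of 496: 1, 2, 4, 8, 16, 31, 62, 124, 248
Sum = 1 + 2 + 4 + 8 + 16 + 31 + 62 + 124 + 248 = 496

Yes, 496 is perfect (496 = 496)


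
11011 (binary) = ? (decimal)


11011 (base 2) = 27 (decimal)
27 (decimal) = 27 (base 10)


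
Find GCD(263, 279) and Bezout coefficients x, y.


Tabular extended Euclidean (each row: r = 263*s + 279*t):
r=263, s=1, t=0
r=279, s=0, t=1
q=0: r=263, s=1, t=0   [263*(1) + 279*(0) = 263]
q=1: r=16, s=-1, t=1   [263*(-1) + 279*(1) = 16]
q=16: r=7, s=17, t=-16   [263*(17) + 279*(-16) = 7]
q=2: r=2, s=-35, t=33   [263*(-35) + 279*(33) = 2]
q=3: r=1, s=122, t=-115   [263*(122) + 279*(-115) = 1]
q=2: r=0, s=-279, t=263   [263*(-279) + 279*(263) = 0]
GCD = 1; from the row with r=1: x=122, y=-115
Check: 263*(122) + 279*(-115) = 32086 - 32085 = 1

GCD = 1, x = 122, y = -115


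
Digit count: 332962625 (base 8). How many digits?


332962625 in base 8 = 2366115501
Number of digits = 10

10 digits (base 8)


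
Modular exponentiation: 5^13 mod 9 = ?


5^1 mod 9 = 5
5^2 mod 9 = 7
5^3 mod 9 = 8
5^4 mod 9 = 4
5^5 mod 9 = 2
5^6 mod 9 = 1
5^7 mod 9 = 5
5^8 mod 9 = 7
5^9 mod 9 = 8
5^10 mod 9 = 4
5^11 mod 9 = 2
5^12 mod 9 = 1
5^13 mod 9 = 5


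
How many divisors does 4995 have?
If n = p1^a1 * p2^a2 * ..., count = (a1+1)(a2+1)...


4995 = 3^3 × 5^1 × 37^1
d(4995) = (3+1) × (1+1) × (1+1) = 16

16 divisors


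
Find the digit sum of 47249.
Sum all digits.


4 + 7 + 2 + 4 + 9 = 26


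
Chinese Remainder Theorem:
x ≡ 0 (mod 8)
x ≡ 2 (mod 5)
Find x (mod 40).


M = 8*5 = 40
M1 = M/8 = 5, M2 = M/5 = 8
M1^(-1) mod 8 = 5, M2^(-1) mod 5 = 2
x = 0*5*5 + 2*8*2 = 32
32 mod 40 = 32
Check: 32 mod 8 = 0 ✓, 32 mod 5 = 2 ✓

x ≡ 32 (mod 40)


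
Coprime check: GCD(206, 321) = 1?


Euclidean algorithm:
321 = 1 * 206 + 115
206 = 1 * 115 + 91
115 = 1 * 91 + 24
91 = 3 * 24 + 19
24 = 1 * 19 + 5
19 = 3 * 5 + 4
5 = 1 * 4 + 1
4 = 4 * 1 + 0
GCD(206, 321) = 1

Yes, coprime (GCD = 1)


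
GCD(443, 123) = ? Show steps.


443 = 3 * 123 + 74
123 = 1 * 74 + 49
74 = 1 * 49 + 25
49 = 1 * 25 + 24
25 = 1 * 24 + 1
24 = 24 * 1 + 0
GCD = 1


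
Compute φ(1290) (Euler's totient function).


1290 = 2 × 3 × 5 × 43
Prime factors: 2, 3, 5, 43
φ(1290) = 1290 × (1-1/2) × (1-1/3) × (1-1/5) × (1-1/43)
= 1290 × 1/2 × 2/3 × 4/5 × 42/43 = 336

φ(1290) = 336


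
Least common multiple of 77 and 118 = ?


GCD(77, 118) = 1
LCM = 77*118/1 = 9086/1 = 9086

LCM = 9086


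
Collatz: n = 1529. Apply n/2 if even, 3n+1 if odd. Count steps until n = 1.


1529 → 4588 → 2294 → 1147 → 3442 → 1721 → 5164 → 2582 → 1291 → 3874 → 1937 → 5812 → 2906 → 1453 → 4360 → 2180 → 1090 → 545 → 1636 → 818 → 409 → 1228 → 614 → 307 → 922 → 461 → 1384 → 692 → 346 → 173 → 520 → 260 → 130 → 65 → 196 → 98 → 49 → 148 → 74 → 37 → 112 → 56 → 28 → 14 → 7 → 22 → 11 → 34 → 17 → 52 → 26 → 13 → 40 → 20 → 10 → 5 → 16 → 8 → 4 → 2 → 1
Total steps = 60

60 steps


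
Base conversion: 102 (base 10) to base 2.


102 (base 10) = 102 (decimal)
102 (decimal) = 1100110 (base 2)


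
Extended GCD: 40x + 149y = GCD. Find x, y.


Tabular extended Euclidean (each row: r = 40*s + 149*t):
r=40, s=1, t=0
r=149, s=0, t=1
q=0: r=40, s=1, t=0   [40*(1) + 149*(0) = 40]
q=3: r=29, s=-3, t=1   [40*(-3) + 149*(1) = 29]
q=1: r=11, s=4, t=-1   [40*(4) + 149*(-1) = 11]
q=2: r=7, s=-11, t=3   [40*(-11) + 149*(3) = 7]
q=1: r=4, s=15, t=-4   [40*(15) + 149*(-4) = 4]
q=1: r=3, s=-26, t=7   [40*(-26) + 149*(7) = 3]
q=1: r=1, s=41, t=-11   [40*(41) + 149*(-11) = 1]
q=3: r=0, s=-149, t=40   [40*(-149) + 149*(40) = 0]
GCD = 1; from the row with r=1: x=41, y=-11
Check: 40*(41) + 149*(-11) = 1640 - 1639 = 1

GCD = 1, x = 41, y = -11


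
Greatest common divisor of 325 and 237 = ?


325 = 1 * 237 + 88
237 = 2 * 88 + 61
88 = 1 * 61 + 27
61 = 2 * 27 + 7
27 = 3 * 7 + 6
7 = 1 * 6 + 1
6 = 6 * 1 + 0
GCD = 1


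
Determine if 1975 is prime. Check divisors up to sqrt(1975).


1975 / 5 = 395 (exact division)
1975 is NOT prime.

No, 1975 is not prime


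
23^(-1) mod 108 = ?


Use the extended Euclidean algorithm on (108, 23); each row r = 108*s + 23*t:
r=108, s=1, t=0
r=23, s=0, t=1
q=4: r=16, s=1, t=-4   [108*(1) + 23*(-4) = 16]
q=1: r=7, s=-1, t=5   [108*(-1) + 23*(5) = 7]
q=2: r=2, s=3, t=-14   [108*(3) + 23*(-14) = 2]
q=3: r=1, s=-10, t=47   [108*(-10) + 23*(47) = 1]
q=2: r=0, s=23, t=-108   [108*(23) + 23*(-108) = 0]
GCD = 1 with t = 47, so 23*(47) ≡ 1 (mod 108)
Inverse = 47 mod 108 = 47
Check: 23 * 47 = 1081 ≡ 1 (mod 108)

23^(-1) ≡ 47 (mod 108)


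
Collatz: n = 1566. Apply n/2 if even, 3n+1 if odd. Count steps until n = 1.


1566 → 783 → 2350 → 1175 → 3526 → 1763 → 5290 → 2645 → 7936 → 3968 → 1984 → 992 → 496 → 248 → 124 → 62 → 31 → 94 → 47 → 142 → 71 → 214 → 107 → 322 → 161 → 484 → 242 → 121 → 364 → 182 → 91 → 274 → 137 → 412 → 206 → 103 → 310 → 155 → 466 → 233 → 700 → 350 → 175 → 526 → 263 → 790 → 395 → 1186 → 593 → 1780 → 890 → 445 → 1336 → 668 → 334 → 167 → 502 → 251 → 754 → 377 → 1132 → 566 → 283 → 850 → 425 → 1276 → 638 → 319 → 958 → 479 → 1438 → 719 → 2158 → 1079 → 3238 → 1619 → 4858 → 2429 → 7288 → 3644 → 1822 → 911 → 2734 → 1367 → 4102 → 2051 → 6154 → 3077 → 9232 → 4616 → 2308 → 1154 → 577 → 1732 → 866 → 433 → 1300 → 650 → 325 → 976 → 488 → 244 → 122 → 61 → 184 → 92 → 46 → 23 → 70 → 35 → 106 → 53 → 160 → 80 → 40 → 20 → 10 → 5 → 16 → 8 → 4 → 2 → 1
Total steps = 122

122 steps


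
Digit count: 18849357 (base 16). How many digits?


18849357 in base 16 = 11F9E4D
Number of digits = 7

7 digits (base 16)


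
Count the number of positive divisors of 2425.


2425 = 5^2 × 97^1
d(2425) = (2+1) × (1+1) = 6

6 divisors


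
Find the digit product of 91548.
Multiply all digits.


9 × 1 × 5 × 4 × 8 = 1440


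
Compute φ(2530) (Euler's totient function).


2530 = 2 × 5 × 11 × 23
Prime factors: 2, 5, 11, 23
φ(2530) = 2530 × (1-1/2) × (1-1/5) × (1-1/11) × (1-1/23)
= 2530 × 1/2 × 4/5 × 10/11 × 22/23 = 880

φ(2530) = 880


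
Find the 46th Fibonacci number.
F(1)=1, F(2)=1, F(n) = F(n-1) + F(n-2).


Sequence: 1, 1, 2, 3, 5, 8, 13, 21, 34, 55, 89, 144, 233, 377, 610, 987, 1597, 2584, 4181, 6765, 10946, 17711, 28657, 46368, 75025, 121393, 196418, 317811, 514229, 832040, 1346269, 2178309, 3524578, 5702887, 9227465, 14930352, 24157817, 39088169, 63245986, 102334155, 165580141, 267914296, 433494437, 701408733, 1134903170, 1836311903
F(46) = 1836311903


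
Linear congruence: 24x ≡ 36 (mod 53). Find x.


GCD(24, 53) = 1, unique solution
a^(-1) mod 53 = 42
x = 42 * 36 mod 53 = 28

x ≡ 28 (mod 53)


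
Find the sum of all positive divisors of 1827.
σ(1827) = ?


Divisors of 1827: 1, 3, 7, 9, 21, 29, 63, 87, 203, 261, 609, 1827
Sum = 1 + 3 + 7 + 9 + 21 + 29 + 63 + 87 + 203 + 261 + 609 + 1827 = 3120

σ(1827) = 3120


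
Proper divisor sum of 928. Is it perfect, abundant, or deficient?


Proper divisors: 1, 2, 4, 8, 16, 29, 32, 58, 116, 232, 464
Sum = 1 + 2 + 4 + 8 + 16 + 29 + 32 + 58 + 116 + 232 + 464 = 962
962 > 928 → abundant

s(928) = 962 (abundant)


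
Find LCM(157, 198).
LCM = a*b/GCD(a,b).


GCD(157, 198) = 1
LCM = 157*198/1 = 31086/1 = 31086

LCM = 31086


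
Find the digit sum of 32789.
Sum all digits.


3 + 2 + 7 + 8 + 9 = 29


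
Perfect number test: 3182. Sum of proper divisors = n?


Proper divisors of 3182: 1, 2, 37, 43, 74, 86, 1591
Sum = 1 + 2 + 37 + 43 + 74 + 86 + 1591 = 1834

No, 3182 is not perfect (1834 ≠ 3182)


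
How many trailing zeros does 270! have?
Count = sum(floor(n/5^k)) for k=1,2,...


floor(270/5) = 54
floor(270/25) = 10
floor(270/125) = 2
Total = 66

66 trailing zeros


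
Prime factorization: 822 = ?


822 / 2 = 411
411 / 3 = 137
137 / 137 = 1
822 = 2 × 3 × 137


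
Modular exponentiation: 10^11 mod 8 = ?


10^1 mod 8 = 2
10^2 mod 8 = 4
10^3 mod 8 = 0
10^4 mod 8 = 0
10^5 mod 8 = 0
10^6 mod 8 = 0
10^7 mod 8 = 0
10^8 mod 8 = 0
10^9 mod 8 = 0
10^10 mod 8 = 0
10^11 mod 8 = 0


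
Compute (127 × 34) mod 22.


127 × 34 = 4318
4318 mod 22 = 6


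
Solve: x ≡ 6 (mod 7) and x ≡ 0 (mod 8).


M = 7*8 = 56
M1 = M/7 = 8, M2 = M/8 = 7
M1^(-1) mod 7 = 1, M2^(-1) mod 8 = 7
x = 6*8*1 + 0*7*7 = 48
48 mod 56 = 48
Check: 48 mod 7 = 6 ✓, 48 mod 8 = 0 ✓

x ≡ 48 (mod 56)


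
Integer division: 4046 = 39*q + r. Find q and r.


4046 = 39 * 103 + 29
Check: 4017 + 29 = 4046

q = 103, r = 29


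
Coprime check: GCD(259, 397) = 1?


Euclidean algorithm:
397 = 1 * 259 + 138
259 = 1 * 138 + 121
138 = 1 * 121 + 17
121 = 7 * 17 + 2
17 = 8 * 2 + 1
2 = 2 * 1 + 0
GCD(259, 397) = 1

Yes, coprime (GCD = 1)


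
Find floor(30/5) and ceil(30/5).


30/5 = 6.0000
floor = 6
ceil = 6

floor = 6, ceil = 6


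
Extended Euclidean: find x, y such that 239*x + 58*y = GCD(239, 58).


Tabular extended Euclidean (each row: r = 239*s + 58*t):
r=239, s=1, t=0
r=58, s=0, t=1
q=4: r=7, s=1, t=-4   [239*(1) + 58*(-4) = 7]
q=8: r=2, s=-8, t=33   [239*(-8) + 58*(33) = 2]
q=3: r=1, s=25, t=-103   [239*(25) + 58*(-103) = 1]
q=2: r=0, s=-58, t=239   [239*(-58) + 58*(239) = 0]
GCD = 1; from the row with r=1: x=25, y=-103
Check: 239*(25) + 58*(-103) = 5975 - 5974 = 1

GCD = 1, x = 25, y = -103


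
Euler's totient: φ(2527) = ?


2527 = 7 × 19^2
Prime factors: 7, 19
φ(2527) = 2527 × (1-1/7) × (1-1/19)
= 2527 × 6/7 × 18/19 = 2052

φ(2527) = 2052


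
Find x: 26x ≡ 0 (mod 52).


GCD(26, 52) = 26 divides 0
Divide: 1x ≡ 0 (mod 2)
x ≡ 0 (mod 2)


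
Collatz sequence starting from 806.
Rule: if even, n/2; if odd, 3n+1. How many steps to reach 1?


806 → 403 → 1210 → 605 → 1816 → 908 → 454 → 227 → 682 → 341 → 1024 → 512 → 256 → 128 → 64 → 32 → 16 → 8 → 4 → 2 → 1
Total steps = 20

20 steps


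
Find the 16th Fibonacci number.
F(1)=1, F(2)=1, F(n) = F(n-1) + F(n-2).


Sequence: 1, 1, 2, 3, 5, 8, 13, 21, 34, 55, 89, 144, 233, 377, 610, 987
F(16) = 987


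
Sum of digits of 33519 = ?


3 + 3 + 5 + 1 + 9 = 21


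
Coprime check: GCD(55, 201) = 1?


Euclidean algorithm:
201 = 3 * 55 + 36
55 = 1 * 36 + 19
36 = 1 * 19 + 17
19 = 1 * 17 + 2
17 = 8 * 2 + 1
2 = 2 * 1 + 0
GCD(55, 201) = 1

Yes, coprime (GCD = 1)


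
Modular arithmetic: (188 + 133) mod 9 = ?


188 + 133 = 321
321 mod 9 = 6


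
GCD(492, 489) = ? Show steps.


492 = 1 * 489 + 3
489 = 163 * 3 + 0
GCD = 3


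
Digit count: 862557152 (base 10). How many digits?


862557152 has 9 digits in base 10
floor(log10(862557152)) + 1 = floor(8.9358) + 1 = 9

9 digits (base 10)


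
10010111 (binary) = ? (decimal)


10010111 (base 2) = 151 (decimal)
151 (decimal) = 151 (base 10)


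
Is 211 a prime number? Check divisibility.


Check divisors up to sqrt(211) = 14.5258
No divisors found.
211 is prime.

Yes, 211 is prime


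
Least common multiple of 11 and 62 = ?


GCD(11, 62) = 1
LCM = 11*62/1 = 682/1 = 682

LCM = 682


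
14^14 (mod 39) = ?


14^1 mod 39 = 14
14^2 mod 39 = 1
14^3 mod 39 = 14
14^4 mod 39 = 1
14^5 mod 39 = 14
14^6 mod 39 = 1
14^7 mod 39 = 14
14^8 mod 39 = 1
14^9 mod 39 = 14
14^10 mod 39 = 1
14^11 mod 39 = 14
14^12 mod 39 = 1
14^13 mod 39 = 14
14^14 mod 39 = 1


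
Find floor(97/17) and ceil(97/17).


97/17 = 5.7059
floor = 5
ceil = 6

floor = 5, ceil = 6


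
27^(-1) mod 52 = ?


Use the extended Euclidean algorithm on (52, 27); each row r = 52*s + 27*t:
r=52, s=1, t=0
r=27, s=0, t=1
q=1: r=25, s=1, t=-1   [52*(1) + 27*(-1) = 25]
q=1: r=2, s=-1, t=2   [52*(-1) + 27*(2) = 2]
q=12: r=1, s=13, t=-25   [52*(13) + 27*(-25) = 1]
q=2: r=0, s=-27, t=52   [52*(-27) + 27*(52) = 0]
GCD = 1 with t = -25, so 27*(-25) ≡ 1 (mod 52)
Inverse = -25 mod 52 = 27
Check: 27 * 27 = 729 ≡ 1 (mod 52)

27^(-1) ≡ 27 (mod 52)


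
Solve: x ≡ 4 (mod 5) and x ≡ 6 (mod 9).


M = 5*9 = 45
M1 = M/5 = 9, M2 = M/9 = 5
M1^(-1) mod 5 = 4, M2^(-1) mod 9 = 2
x = 4*9*4 + 6*5*2 = 204
204 mod 45 = 24
Check: 24 mod 5 = 4 ✓, 24 mod 9 = 6 ✓

x ≡ 24 (mod 45)


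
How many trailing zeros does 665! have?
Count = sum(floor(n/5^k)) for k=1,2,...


floor(665/5) = 133
floor(665/25) = 26
floor(665/125) = 5
floor(665/625) = 1
Total = 165

165 trailing zeros


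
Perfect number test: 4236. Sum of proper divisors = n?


Proper divisors of 4236: 1, 2, 3, 4, 6, 12, 353, 706, 1059, 1412, 2118
Sum = 1 + 2 + 3 + 4 + 6 + 12 + 353 + 706 + 1059 + 1412 + 2118 = 5676

No, 4236 is not perfect (5676 ≠ 4236)


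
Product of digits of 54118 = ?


5 × 4 × 1 × 1 × 8 = 160


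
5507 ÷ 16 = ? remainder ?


5507 = 16 * 344 + 3
Check: 5504 + 3 = 5507

q = 344, r = 3


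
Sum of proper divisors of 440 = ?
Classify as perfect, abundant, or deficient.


Proper divisors: 1, 2, 4, 5, 8, 10, 11, 20, 22, 40, 44, 55, 88, 110, 220
Sum = 1 + 2 + 4 + 5 + 8 + 10 + 11 + 20 + 22 + 40 + 44 + 55 + 88 + 110 + 220 = 640
640 > 440 → abundant

s(440) = 640 (abundant)


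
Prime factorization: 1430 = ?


1430 / 2 = 715
715 / 5 = 143
143 / 11 = 13
13 / 13 = 1
1430 = 2 × 5 × 11 × 13


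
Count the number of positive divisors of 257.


257 = 257^1
d(257) = (1+1) = 2

2 divisors


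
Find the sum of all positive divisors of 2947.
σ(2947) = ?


Divisors of 2947: 1, 7, 421, 2947
Sum = 1 + 7 + 421 + 2947 = 3376

σ(2947) = 3376


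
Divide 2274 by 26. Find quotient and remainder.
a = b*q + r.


2274 = 26 * 87 + 12
Check: 2262 + 12 = 2274

q = 87, r = 12


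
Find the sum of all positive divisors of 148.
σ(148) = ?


Divisors of 148: 1, 2, 4, 37, 74, 148
Sum = 1 + 2 + 4 + 37 + 74 + 148 = 266

σ(148) = 266


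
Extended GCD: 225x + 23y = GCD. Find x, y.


Tabular extended Euclidean (each row: r = 225*s + 23*t):
r=225, s=1, t=0
r=23, s=0, t=1
q=9: r=18, s=1, t=-9   [225*(1) + 23*(-9) = 18]
q=1: r=5, s=-1, t=10   [225*(-1) + 23*(10) = 5]
q=3: r=3, s=4, t=-39   [225*(4) + 23*(-39) = 3]
q=1: r=2, s=-5, t=49   [225*(-5) + 23*(49) = 2]
q=1: r=1, s=9, t=-88   [225*(9) + 23*(-88) = 1]
q=2: r=0, s=-23, t=225   [225*(-23) + 23*(225) = 0]
GCD = 1; from the row with r=1: x=9, y=-88
Check: 225*(9) + 23*(-88) = 2025 - 2024 = 1

GCD = 1, x = 9, y = -88


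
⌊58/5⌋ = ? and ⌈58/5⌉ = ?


58/5 = 11.6000
floor = 11
ceil = 12

floor = 11, ceil = 12


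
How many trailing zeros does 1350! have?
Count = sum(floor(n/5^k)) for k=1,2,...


floor(1350/5) = 270
floor(1350/25) = 54
floor(1350/125) = 10
floor(1350/625) = 2
Total = 336

336 trailing zeros
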